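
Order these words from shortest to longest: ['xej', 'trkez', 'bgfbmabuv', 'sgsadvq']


Compute lengths:
  'xej' has length 3
  'trkez' has length 5
  'bgfbmabuv' has length 9
  'sgsadvq' has length 7
Lengths in increasing order: 3 < 5 < 7 < 9
Listing the words in that order gives the answer.
Final answer: ['xej', 'trkez', 'sgsadvq', 'bgfbmabuv']


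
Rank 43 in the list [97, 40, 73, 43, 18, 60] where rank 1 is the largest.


Sort descending: [97, 73, 60, 43, 40, 18]
Find 43 in the sorted list.
43 is at position 4.
Final answer: 4


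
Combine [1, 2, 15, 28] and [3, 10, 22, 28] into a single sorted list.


List A: [1, 2, 15, 28]
List B: [3, 10, 22, 28]
Repeatedly compare the front elements and take the smaller:
  1 vs 3 -> take 1
  2 vs 3 -> take 2
  15 vs 3 -> take 3
  15 vs 10 -> take 10
  15 vs 22 -> take 15
  28 vs 22 -> take 22
  28 vs 28 -> take 28
  A is exhausted; append the rest of B: [28]
Final answer: [1, 2, 3, 10, 15, 22, 28, 28]


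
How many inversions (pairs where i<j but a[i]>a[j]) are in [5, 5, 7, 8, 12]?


For each element, count the later elements that are smaller than it:
  5 (index 0): smaller elements after it = [] -> 0
  5 (index 1): smaller elements after it = [] -> 0
  7 (index 2): smaller elements after it = [] -> 0
  8 (index 3): smaller elements after it = [] -> 0
Total inversions = 0 + 0 + 0 + 0 = 0
Final answer: 0


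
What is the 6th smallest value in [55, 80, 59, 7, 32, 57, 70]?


Sort ascending: [7, 32, 55, 57, 59, 70, 80]
The 6th element (1-indexed) is at index 5.
Value = 70
Final answer: 70


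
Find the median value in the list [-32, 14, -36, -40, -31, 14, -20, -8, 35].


First, sort the list: [-40, -36, -32, -31, -20, -8, 14, 14, 35]
The list has 9 elements (odd count).
The middle index is 4 (0-based), and the element there is -20.
Final answer: -20


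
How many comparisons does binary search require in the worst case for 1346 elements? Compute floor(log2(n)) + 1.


Binary search halves the search space each step.
Maximum comparisons = floor(log2(1346)) + 1
log2(1346) = 10.3945
floor(log2(1346)) = 10, so 10 + 1 = 11
Final answer: 11


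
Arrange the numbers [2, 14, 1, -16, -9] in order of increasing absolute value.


Compute absolute values:
  |2| = 2
  |14| = 14
  |1| = 1
  |-16| = 16
  |-9| = 9
Absolute values in increasing order: 1 < 2 < 9 < 14 < 16
Listing the original numbers in that order gives the answer.
Final answer: [1, 2, -9, 14, -16]


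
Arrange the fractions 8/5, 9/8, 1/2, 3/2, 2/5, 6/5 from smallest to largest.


Convert to decimal for comparison:
  8/5 = 1.6
  9/8 = 1.125
  1/2 = 0.5
  3/2 = 1.5
  2/5 = 0.4
  6/5 = 1.2
Decimals in increasing order: 0.4 < 0.5 < 1.125 < 1.2 < 1.5 < 1.6
Writing each back as its fraction gives the sorted order.
Final answer: 2/5, 1/2, 9/8, 6/5, 3/2, 8/5


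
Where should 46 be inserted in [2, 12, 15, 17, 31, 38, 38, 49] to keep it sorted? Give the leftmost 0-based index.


List is sorted: [2, 12, 15, 17, 31, 38, 38, 49]
We need the leftmost position where 46 can be inserted, i.e. the first index whose element is >= 46 (or the end of the list if none is).
Binary search with low=0, high=8 (0-based indices):
  low=0, high=8, mid=4: a[4]=31 < 46, so low = 5
  low=5, high=8, mid=6: a[6]=38 < 46, so low = 7
  low=7, high=8, mid=7: a[7]=49 >= 46, so high = 7
Now low = high = 7, so the insertion index is 7.
Final answer: 7


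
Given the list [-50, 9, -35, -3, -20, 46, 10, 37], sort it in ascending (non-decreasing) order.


Original list: [-50, 9, -35, -3, -20, 46, 10, 37]
Repeatedly take the smallest remaining element:
  Remaining [-50, 9, -35, -3, -20, 46, 10, 37] -> smallest is -50
  Remaining [9, -35, -3, -20, 46, 10, 37] -> smallest is -35
  Remaining [9, -3, -20, 46, 10, 37] -> smallest is -20
  Remaining [9, -3, 46, 10, 37] -> smallest is -3
  Remaining [9, 46, 10, 37] -> smallest is 9
  Remaining [46, 10, 37] -> smallest is 10
  Remaining [46, 37] -> smallest is 37
  Remaining [46] -> smallest is 46
Collecting the picks in order gives the sorted list.
Final answer: [-50, -35, -20, -3, 9, 10, 37, 46]


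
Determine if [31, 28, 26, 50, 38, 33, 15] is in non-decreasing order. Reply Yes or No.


Check consecutive pairs:
  31 <= 28? False
  28 <= 26? False
  26 <= 50? True
  50 <= 38? False
  38 <= 33? False
  33 <= 15? False
5 consecutive pair(s) are out of order, so the list is not sorted.
Final answer: No


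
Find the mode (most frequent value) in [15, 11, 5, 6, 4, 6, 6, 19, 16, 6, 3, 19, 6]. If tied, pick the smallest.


Count the frequency of each value:
  3 appears 1 time(s)
  4 appears 1 time(s)
  5 appears 1 time(s)
  6 appears 5 time(s)
  11 appears 1 time(s)
  15 appears 1 time(s)
  16 appears 1 time(s)
  19 appears 2 time(s)
Maximum frequency is 5.
Only 6 reaches that frequency, so it is the mode.
Final answer: 6


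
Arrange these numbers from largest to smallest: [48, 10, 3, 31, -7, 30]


Original list: [48, 10, 3, 31, -7, 30]
Repeatedly take the largest remaining element:
  Remaining [48, 10, 3, 31, -7, 30] -> largest is 48
  Remaining [10, 3, 31, -7, 30] -> largest is 31
  Remaining [10, 3, -7, 30] -> largest is 30
  Remaining [10, 3, -7] -> largest is 10
  Remaining [3, -7] -> largest is 3
  Remaining [-7] -> largest is -7
Collecting the picks in order gives the descending list.
Final answer: [48, 31, 30, 10, 3, -7]


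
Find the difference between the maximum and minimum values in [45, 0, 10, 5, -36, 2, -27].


Maximum value: 45
Minimum value: -36
Range = 45 - (-36) = 81
Final answer: 81


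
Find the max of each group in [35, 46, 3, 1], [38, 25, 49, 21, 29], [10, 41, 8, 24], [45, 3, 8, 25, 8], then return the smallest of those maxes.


Find max of each group:
  Group 1: [35, 46, 3, 1] -> max = 46
  Group 2: [38, 25, 49, 21, 29] -> max = 49
  Group 3: [10, 41, 8, 24] -> max = 41
  Group 4: [45, 3, 8, 25, 8] -> max = 45
Maxes: [46, 49, 41, 45]
Minimum of maxes = 41
Final answer: 41


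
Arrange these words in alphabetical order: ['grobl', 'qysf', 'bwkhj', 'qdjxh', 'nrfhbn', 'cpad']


Compare strings character by character (the first differing letter decides):
  'bwkhj' < 'cpad' since 'b' < 'c' at position 1
  'cpad' < 'grobl' since 'c' < 'g' at position 1
  'grobl' < 'nrfhbn' since 'g' < 'n' at position 1
  'nrfhbn' < 'qdjxh' since 'n' < 'q' at position 1
  'qdjxh' < 'qysf' since 'd' < 'y' at position 2
Chaining these comparisons gives the alphabetical order.
Final answer: ['bwkhj', 'cpad', 'grobl', 'nrfhbn', 'qdjxh', 'qysf']


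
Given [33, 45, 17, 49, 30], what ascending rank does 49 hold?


Sort ascending: [17, 30, 33, 45, 49]
Find 49 in the sorted list.
49 is at position 5 (1-indexed).
Final answer: 5


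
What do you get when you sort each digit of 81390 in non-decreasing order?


The number 81390 has digits: 8, 1, 3, 9, 0
Sorted: 0, 1, 3, 8, 9
Joining the sorted digits gives the result.
Final answer: 01389


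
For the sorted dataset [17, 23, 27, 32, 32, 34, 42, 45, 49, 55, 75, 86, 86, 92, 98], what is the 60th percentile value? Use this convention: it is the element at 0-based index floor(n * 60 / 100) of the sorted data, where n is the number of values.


The dataset has n = 15 elements.
Index = floor(15 * 60 / 100) = floor(900 / 100) = floor(9) = 9
Counting from index 0 in the sorted data, the element at index 9 is 55.
Final answer: 55


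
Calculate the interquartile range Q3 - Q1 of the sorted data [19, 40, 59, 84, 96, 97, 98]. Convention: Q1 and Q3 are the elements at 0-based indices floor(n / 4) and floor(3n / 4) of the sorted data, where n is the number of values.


The data has n = 7 elements.
Q1 index = floor(7 / 4) = floor(1.75) = 1; Q3 index = floor(3 * 7 / 4) = floor(5.25) = 5
Q1 = element at index 1 = 40
Q3 = element at index 5 = 97
IQR = 97 - 40 = 57
Final answer: 57


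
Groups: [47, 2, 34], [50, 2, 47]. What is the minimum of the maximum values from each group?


Find max of each group:
  Group 1: [47, 2, 34] -> max = 47
  Group 2: [50, 2, 47] -> max = 50
Maxes: [47, 50]
Minimum of maxes = 47
Final answer: 47


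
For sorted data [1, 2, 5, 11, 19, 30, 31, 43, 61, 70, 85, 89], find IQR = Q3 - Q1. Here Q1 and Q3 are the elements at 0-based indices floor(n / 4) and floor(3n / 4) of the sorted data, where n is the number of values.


The data has n = 12 elements.
Q1 index = floor(12 / 4) = floor(3) = 3; Q3 index = floor(3 * 12 / 4) = floor(9) = 9
Q1 = element at index 3 = 11
Q3 = element at index 9 = 70
IQR = 70 - 11 = 59
Final answer: 59


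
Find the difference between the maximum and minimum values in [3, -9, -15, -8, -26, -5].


Maximum value: 3
Minimum value: -26
Range = 3 - (-26) = 29
Final answer: 29


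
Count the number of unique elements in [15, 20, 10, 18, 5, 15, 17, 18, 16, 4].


List all unique values:
Distinct values: [4, 5, 10, 15, 16, 17, 18, 20]
Count = 8
Final answer: 8


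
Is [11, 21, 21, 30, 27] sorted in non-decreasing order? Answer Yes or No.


Check consecutive pairs:
  11 <= 21? True
  21 <= 21? True
  21 <= 30? True
  30 <= 27? False
1 consecutive pair(s) are out of order, so the list is not sorted.
Final answer: No


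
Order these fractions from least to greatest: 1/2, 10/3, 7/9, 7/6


Convert to decimal for comparison:
  1/2 = 0.5
  10/3 = 3.3333
  7/9 = 0.7778
  7/6 = 1.1667
Decimals in increasing order: 0.5 < 0.7778 < 1.1667 < 3.3333
Writing each back as its fraction gives the sorted order.
Final answer: 1/2, 7/9, 7/6, 10/3


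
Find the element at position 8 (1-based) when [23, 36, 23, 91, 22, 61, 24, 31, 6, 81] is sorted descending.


Sort descending: [91, 81, 61, 36, 31, 24, 23, 23, 22, 6]
The 8th element (1-indexed) is at index 7.
Value = 23
Final answer: 23


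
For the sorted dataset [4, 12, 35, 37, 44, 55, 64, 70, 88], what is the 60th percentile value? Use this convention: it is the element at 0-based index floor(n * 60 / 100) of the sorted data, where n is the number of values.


The dataset has n = 9 elements.
Index = floor(9 * 60 / 100) = floor(540 / 100) = floor(5.4) = 5
Counting from index 0 in the sorted data, the element at index 5 is 55.
Final answer: 55


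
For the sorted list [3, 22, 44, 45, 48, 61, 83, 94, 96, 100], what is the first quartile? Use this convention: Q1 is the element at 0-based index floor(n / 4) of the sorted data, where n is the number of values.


The list has n = 10 elements.
Q1 index = floor(10 / 4) = floor(2.5) = 2
Counting from index 0 in the sorted data, the element at index 2 is 44.
Final answer: 44


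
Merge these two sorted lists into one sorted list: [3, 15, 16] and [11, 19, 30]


List A: [3, 15, 16]
List B: [11, 19, 30]
Repeatedly compare the front elements and take the smaller:
  3 vs 11 -> take 3
  15 vs 11 -> take 11
  15 vs 19 -> take 15
  16 vs 19 -> take 16
  A is exhausted; append the rest of B: [19, 30]
Final answer: [3, 11, 15, 16, 19, 30]


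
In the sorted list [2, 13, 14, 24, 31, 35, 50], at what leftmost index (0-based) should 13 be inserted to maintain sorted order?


List is sorted: [2, 13, 14, 24, 31, 35, 50]
We need the leftmost position where 13 can be inserted, i.e. the first index whose element is >= 13 (or the end of the list if none is).
Binary search with low=0, high=7 (0-based indices):
  low=0, high=7, mid=3: a[3]=24 >= 13, so high = 3
  low=0, high=3, mid=1: a[1]=13 >= 13, so high = 1
  low=0, high=1, mid=0: a[0]=2 < 13, so low = 1
Now low = high = 1, so the insertion index is 1.
Final answer: 1


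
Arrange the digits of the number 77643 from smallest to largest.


The number 77643 has digits: 7, 7, 6, 4, 3
Sorted: 3, 4, 6, 7, 7
Joining the sorted digits gives the result.
Final answer: 34677


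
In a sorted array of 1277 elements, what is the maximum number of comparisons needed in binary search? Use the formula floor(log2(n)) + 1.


Binary search halves the search space each step.
Maximum comparisons = floor(log2(1277)) + 1
log2(1277) = 10.3185
floor(log2(1277)) = 10, so 10 + 1 = 11
Final answer: 11


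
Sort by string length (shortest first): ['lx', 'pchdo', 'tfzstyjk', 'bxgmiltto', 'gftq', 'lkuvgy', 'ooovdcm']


Compute lengths:
  'lx' has length 2
  'pchdo' has length 5
  'tfzstyjk' has length 8
  'bxgmiltto' has length 9
  'gftq' has length 4
  'lkuvgy' has length 6
  'ooovdcm' has length 7
Lengths in increasing order: 2 < 4 < 5 < 6 < 7 < 8 < 9
Listing the words in that order gives the answer.
Final answer: ['lx', 'gftq', 'pchdo', 'lkuvgy', 'ooovdcm', 'tfzstyjk', 'bxgmiltto']


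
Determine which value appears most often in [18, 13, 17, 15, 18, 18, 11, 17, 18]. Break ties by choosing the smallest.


Count the frequency of each value:
  11 appears 1 time(s)
  13 appears 1 time(s)
  15 appears 1 time(s)
  17 appears 2 time(s)
  18 appears 4 time(s)
Maximum frequency is 4.
Only 18 reaches that frequency, so it is the mode.
Final answer: 18


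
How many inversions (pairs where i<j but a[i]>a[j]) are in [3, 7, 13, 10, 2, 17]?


For each element, count the later elements that are smaller than it:
  3 (index 0): smaller elements after it = [2] -> 1
  7 (index 1): smaller elements after it = [2] -> 1
  13 (index 2): smaller elements after it = [10, 2] -> 2
  10 (index 3): smaller elements after it = [2] -> 1
  2 (index 4): smaller elements after it = [] -> 0
Total inversions = 1 + 1 + 2 + 1 + 0 = 5
Final answer: 5


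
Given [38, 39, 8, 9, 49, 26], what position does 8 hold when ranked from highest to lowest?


Sort descending: [49, 39, 38, 26, 9, 8]
Find 8 in the sorted list.
8 is at position 6.
Final answer: 6


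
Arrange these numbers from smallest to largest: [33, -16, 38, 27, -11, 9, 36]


Original list: [33, -16, 38, 27, -11, 9, 36]
Repeatedly take the smallest remaining element:
  Remaining [33, -16, 38, 27, -11, 9, 36] -> smallest is -16
  Remaining [33, 38, 27, -11, 9, 36] -> smallest is -11
  Remaining [33, 38, 27, 9, 36] -> smallest is 9
  Remaining [33, 38, 27, 36] -> smallest is 27
  Remaining [33, 38, 36] -> smallest is 33
  Remaining [38, 36] -> smallest is 36
  Remaining [38] -> smallest is 38
Collecting the picks in order gives the sorted list.
Final answer: [-16, -11, 9, 27, 33, 36, 38]


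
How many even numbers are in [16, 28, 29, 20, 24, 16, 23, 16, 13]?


Check each element:
  16 is even
  28 is even
  29 is odd
  20 is even
  24 is even
  16 is even
  23 is odd
  16 is even
  13 is odd
Evens: [16, 28, 20, 24, 16, 16]
Count of evens = 6
Final answer: 6


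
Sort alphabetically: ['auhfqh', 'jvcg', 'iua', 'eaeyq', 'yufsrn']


Compare strings character by character (the first differing letter decides):
  'auhfqh' < 'eaeyq' since 'a' < 'e' at position 1
  'eaeyq' < 'iua' since 'e' < 'i' at position 1
  'iua' < 'jvcg' since 'i' < 'j' at position 1
  'jvcg' < 'yufsrn' since 'j' < 'y' at position 1
Chaining these comparisons gives the alphabetical order.
Final answer: ['auhfqh', 'eaeyq', 'iua', 'jvcg', 'yufsrn']


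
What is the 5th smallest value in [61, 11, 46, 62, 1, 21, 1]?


Sort ascending: [1, 1, 11, 21, 46, 61, 62]
The 5th element (1-indexed) is at index 4.
Value = 46
Final answer: 46


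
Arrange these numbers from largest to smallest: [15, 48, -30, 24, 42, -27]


Original list: [15, 48, -30, 24, 42, -27]
Repeatedly take the largest remaining element:
  Remaining [15, 48, -30, 24, 42, -27] -> largest is 48
  Remaining [15, -30, 24, 42, -27] -> largest is 42
  Remaining [15, -30, 24, -27] -> largest is 24
  Remaining [15, -30, -27] -> largest is 15
  Remaining [-30, -27] -> largest is -27
  Remaining [-30] -> largest is -30
Collecting the picks in order gives the descending list.
Final answer: [48, 42, 24, 15, -27, -30]


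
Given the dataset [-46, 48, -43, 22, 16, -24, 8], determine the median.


First, sort the list: [-46, -43, -24, 8, 16, 22, 48]
The list has 7 elements (odd count).
The middle index is 3 (0-based), and the element there is 8.
Final answer: 8


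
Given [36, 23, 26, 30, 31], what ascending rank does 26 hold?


Sort ascending: [23, 26, 30, 31, 36]
Find 26 in the sorted list.
26 is at position 2 (1-indexed).
Final answer: 2


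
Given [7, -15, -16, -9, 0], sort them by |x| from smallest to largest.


Compute absolute values:
  |7| = 7
  |-15| = 15
  |-16| = 16
  |-9| = 9
  |0| = 0
Absolute values in increasing order: 0 < 7 < 9 < 15 < 16
Listing the original numbers in that order gives the answer.
Final answer: [0, 7, -9, -15, -16]


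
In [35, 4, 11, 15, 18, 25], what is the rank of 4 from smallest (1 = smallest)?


Sort ascending: [4, 11, 15, 18, 25, 35]
Find 4 in the sorted list.
4 is at position 1 (1-indexed).
Final answer: 1


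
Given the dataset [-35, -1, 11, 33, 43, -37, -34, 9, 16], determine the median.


First, sort the list: [-37, -35, -34, -1, 9, 11, 16, 33, 43]
The list has 9 elements (odd count).
The middle index is 4 (0-based), and the element there is 9.
Final answer: 9


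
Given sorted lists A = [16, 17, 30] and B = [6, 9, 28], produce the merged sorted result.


List A: [16, 17, 30]
List B: [6, 9, 28]
Repeatedly compare the front elements and take the smaller:
  16 vs 6 -> take 6
  16 vs 9 -> take 9
  16 vs 28 -> take 16
  17 vs 28 -> take 17
  30 vs 28 -> take 28
  B is exhausted; append the rest of A: [30]
Final answer: [6, 9, 16, 17, 28, 30]


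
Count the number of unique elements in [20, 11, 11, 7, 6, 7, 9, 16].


List all unique values:
Distinct values: [6, 7, 9, 11, 16, 20]
Count = 6
Final answer: 6


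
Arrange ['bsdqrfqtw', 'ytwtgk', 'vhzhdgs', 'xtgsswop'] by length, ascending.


Compute lengths:
  'bsdqrfqtw' has length 9
  'ytwtgk' has length 6
  'vhzhdgs' has length 7
  'xtgsswop' has length 8
Lengths in increasing order: 6 < 7 < 8 < 9
Listing the words in that order gives the answer.
Final answer: ['ytwtgk', 'vhzhdgs', 'xtgsswop', 'bsdqrfqtw']


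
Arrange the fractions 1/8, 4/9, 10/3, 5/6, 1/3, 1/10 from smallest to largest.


Convert to decimal for comparison:
  1/8 = 0.125
  4/9 = 0.4444
  10/3 = 3.3333
  5/6 = 0.8333
  1/3 = 0.3333
  1/10 = 0.1
Decimals in increasing order: 0.1 < 0.125 < 0.3333 < 0.4444 < 0.8333 < 3.3333
Writing each back as its fraction gives the sorted order.
Final answer: 1/10, 1/8, 1/3, 4/9, 5/6, 10/3


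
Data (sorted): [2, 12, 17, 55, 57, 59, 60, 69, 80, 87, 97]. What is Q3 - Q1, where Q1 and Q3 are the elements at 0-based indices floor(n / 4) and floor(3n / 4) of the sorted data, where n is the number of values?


The data has n = 11 elements.
Q1 index = floor(11 / 4) = floor(2.75) = 2; Q3 index = floor(3 * 11 / 4) = floor(8.25) = 8
Q1 = element at index 2 = 17
Q3 = element at index 8 = 80
IQR = 80 - 17 = 63
Final answer: 63


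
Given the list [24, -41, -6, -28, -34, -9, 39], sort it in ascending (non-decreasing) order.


Original list: [24, -41, -6, -28, -34, -9, 39]
Repeatedly take the smallest remaining element:
  Remaining [24, -41, -6, -28, -34, -9, 39] -> smallest is -41
  Remaining [24, -6, -28, -34, -9, 39] -> smallest is -34
  Remaining [24, -6, -28, -9, 39] -> smallest is -28
  Remaining [24, -6, -9, 39] -> smallest is -9
  Remaining [24, -6, 39] -> smallest is -6
  Remaining [24, 39] -> smallest is 24
  Remaining [39] -> smallest is 39
Collecting the picks in order gives the sorted list.
Final answer: [-41, -34, -28, -9, -6, 24, 39]


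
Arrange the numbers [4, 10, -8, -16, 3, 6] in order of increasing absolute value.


Compute absolute values:
  |4| = 4
  |10| = 10
  |-8| = 8
  |-16| = 16
  |3| = 3
  |6| = 6
Absolute values in increasing order: 3 < 4 < 6 < 8 < 10 < 16
Listing the original numbers in that order gives the answer.
Final answer: [3, 4, 6, -8, 10, -16]


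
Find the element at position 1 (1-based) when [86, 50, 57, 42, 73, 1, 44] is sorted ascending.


Sort ascending: [1, 42, 44, 50, 57, 73, 86]
The 1st element (1-indexed) is at index 0.
Value = 1
Final answer: 1


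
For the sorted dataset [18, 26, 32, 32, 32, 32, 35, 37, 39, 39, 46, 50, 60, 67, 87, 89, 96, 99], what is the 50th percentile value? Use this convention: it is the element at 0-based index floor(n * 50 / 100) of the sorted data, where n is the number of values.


The dataset has n = 18 elements.
Index = floor(18 * 50 / 100) = floor(900 / 100) = floor(9) = 9
Counting from index 0 in the sorted data, the element at index 9 is 39.
Final answer: 39


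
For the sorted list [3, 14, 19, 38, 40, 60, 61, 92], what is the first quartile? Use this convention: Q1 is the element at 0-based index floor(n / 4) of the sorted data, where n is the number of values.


The list has n = 8 elements.
Q1 index = floor(8 / 4) = floor(2) = 2
Counting from index 0 in the sorted data, the element at index 2 is 19.
Final answer: 19


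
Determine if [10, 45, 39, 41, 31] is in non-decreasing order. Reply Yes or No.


Check consecutive pairs:
  10 <= 45? True
  45 <= 39? False
  39 <= 41? True
  41 <= 31? False
2 consecutive pair(s) are out of order, so the list is not sorted.
Final answer: No


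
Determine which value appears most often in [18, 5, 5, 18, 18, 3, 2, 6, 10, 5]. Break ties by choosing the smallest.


Count the frequency of each value:
  2 appears 1 time(s)
  3 appears 1 time(s)
  5 appears 3 time(s)
  6 appears 1 time(s)
  10 appears 1 time(s)
  18 appears 3 time(s)
Maximum frequency is 3.
Values reaching that frequency: [5, 18]; the smallest is 5.
Final answer: 5


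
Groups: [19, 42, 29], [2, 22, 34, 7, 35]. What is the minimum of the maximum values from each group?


Find max of each group:
  Group 1: [19, 42, 29] -> max = 42
  Group 2: [2, 22, 34, 7, 35] -> max = 35
Maxes: [42, 35]
Minimum of maxes = 35
Final answer: 35


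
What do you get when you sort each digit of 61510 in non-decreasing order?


The number 61510 has digits: 6, 1, 5, 1, 0
Sorted: 0, 1, 1, 5, 6
Joining the sorted digits gives the result.
Final answer: 01156


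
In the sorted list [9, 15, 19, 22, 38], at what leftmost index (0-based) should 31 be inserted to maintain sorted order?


List is sorted: [9, 15, 19, 22, 38]
We need the leftmost position where 31 can be inserted, i.e. the first index whose element is >= 31 (or the end of the list if none is).
Binary search with low=0, high=5 (0-based indices):
  low=0, high=5, mid=2: a[2]=19 < 31, so low = 3
  low=3, high=5, mid=4: a[4]=38 >= 31, so high = 4
  low=3, high=4, mid=3: a[3]=22 < 31, so low = 4
Now low = high = 4, so the insertion index is 4.
Final answer: 4


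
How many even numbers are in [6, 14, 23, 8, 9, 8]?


Check each element:
  6 is even
  14 is even
  23 is odd
  8 is even
  9 is odd
  8 is even
Evens: [6, 14, 8, 8]
Count of evens = 4
Final answer: 4


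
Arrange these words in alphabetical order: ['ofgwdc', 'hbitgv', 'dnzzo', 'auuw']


Compare strings character by character (the first differing letter decides):
  'auuw' < 'dnzzo' since 'a' < 'd' at position 1
  'dnzzo' < 'hbitgv' since 'd' < 'h' at position 1
  'hbitgv' < 'ofgwdc' since 'h' < 'o' at position 1
Chaining these comparisons gives the alphabetical order.
Final answer: ['auuw', 'dnzzo', 'hbitgv', 'ofgwdc']


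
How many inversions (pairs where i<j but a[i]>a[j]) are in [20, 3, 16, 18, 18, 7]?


For each element, count the later elements that are smaller than it:
  20 (index 0): smaller elements after it = [3, 16, 18, 18, 7] -> 5
  3 (index 1): smaller elements after it = [] -> 0
  16 (index 2): smaller elements after it = [7] -> 1
  18 (index 3): smaller elements after it = [7] -> 1
  18 (index 4): smaller elements after it = [7] -> 1
Total inversions = 5 + 0 + 1 + 1 + 1 = 8
Final answer: 8


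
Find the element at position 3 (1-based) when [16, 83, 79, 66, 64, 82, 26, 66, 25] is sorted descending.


Sort descending: [83, 82, 79, 66, 66, 64, 26, 25, 16]
The 3rd element (1-indexed) is at index 2.
Value = 79
Final answer: 79


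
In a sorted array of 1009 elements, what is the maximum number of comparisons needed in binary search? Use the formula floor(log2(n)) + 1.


Binary search halves the search space each step.
Maximum comparisons = floor(log2(1009)) + 1
log2(1009) = 9.9787
floor(log2(1009)) = 9, so 9 + 1 = 10
Final answer: 10


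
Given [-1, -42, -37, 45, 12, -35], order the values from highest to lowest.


Original list: [-1, -42, -37, 45, 12, -35]
Repeatedly take the largest remaining element:
  Remaining [-1, -42, -37, 45, 12, -35] -> largest is 45
  Remaining [-1, -42, -37, 12, -35] -> largest is 12
  Remaining [-1, -42, -37, -35] -> largest is -1
  Remaining [-42, -37, -35] -> largest is -35
  Remaining [-42, -37] -> largest is -37
  Remaining [-42] -> largest is -42
Collecting the picks in order gives the descending list.
Final answer: [45, 12, -1, -35, -37, -42]


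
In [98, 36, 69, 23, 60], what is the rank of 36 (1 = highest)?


Sort descending: [98, 69, 60, 36, 23]
Find 36 in the sorted list.
36 is at position 4.
Final answer: 4


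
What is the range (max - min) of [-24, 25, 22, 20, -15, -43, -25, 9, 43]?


Maximum value: 43
Minimum value: -43
Range = 43 - (-43) = 86
Final answer: 86


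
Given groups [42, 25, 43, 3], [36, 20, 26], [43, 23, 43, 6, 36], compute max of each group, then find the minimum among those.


Find max of each group:
  Group 1: [42, 25, 43, 3] -> max = 43
  Group 2: [36, 20, 26] -> max = 36
  Group 3: [43, 23, 43, 6, 36] -> max = 43
Maxes: [43, 36, 43]
Minimum of maxes = 36
Final answer: 36


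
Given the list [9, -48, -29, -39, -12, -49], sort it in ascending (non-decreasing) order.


Original list: [9, -48, -29, -39, -12, -49]
Repeatedly take the smallest remaining element:
  Remaining [9, -48, -29, -39, -12, -49] -> smallest is -49
  Remaining [9, -48, -29, -39, -12] -> smallest is -48
  Remaining [9, -29, -39, -12] -> smallest is -39
  Remaining [9, -29, -12] -> smallest is -29
  Remaining [9, -12] -> smallest is -12
  Remaining [9] -> smallest is 9
Collecting the picks in order gives the sorted list.
Final answer: [-49, -48, -39, -29, -12, 9]


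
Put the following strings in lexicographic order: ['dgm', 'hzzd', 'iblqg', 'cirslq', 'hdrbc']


Compare strings character by character (the first differing letter decides):
  'cirslq' < 'dgm' since 'c' < 'd' at position 1
  'dgm' < 'hdrbc' since 'd' < 'h' at position 1
  'hdrbc' < 'hzzd' since 'd' < 'z' at position 2
  'hzzd' < 'iblqg' since 'h' < 'i' at position 1
Chaining these comparisons gives the alphabetical order.
Final answer: ['cirslq', 'dgm', 'hdrbc', 'hzzd', 'iblqg']


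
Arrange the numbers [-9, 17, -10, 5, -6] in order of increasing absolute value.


Compute absolute values:
  |-9| = 9
  |17| = 17
  |-10| = 10
  |5| = 5
  |-6| = 6
Absolute values in increasing order: 5 < 6 < 9 < 10 < 17
Listing the original numbers in that order gives the answer.
Final answer: [5, -6, -9, -10, 17]


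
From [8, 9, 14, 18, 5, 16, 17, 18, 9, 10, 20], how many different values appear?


List all unique values:
Distinct values: [5, 8, 9, 10, 14, 16, 17, 18, 20]
Count = 9
Final answer: 9


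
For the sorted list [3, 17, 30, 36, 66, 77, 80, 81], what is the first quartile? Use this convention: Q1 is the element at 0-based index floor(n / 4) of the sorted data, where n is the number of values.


The list has n = 8 elements.
Q1 index = floor(8 / 4) = floor(2) = 2
Counting from index 0 in the sorted data, the element at index 2 is 30.
Final answer: 30


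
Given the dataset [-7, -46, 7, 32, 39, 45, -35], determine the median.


First, sort the list: [-46, -35, -7, 7, 32, 39, 45]
The list has 7 elements (odd count).
The middle index is 3 (0-based), and the element there is 7.
Final answer: 7


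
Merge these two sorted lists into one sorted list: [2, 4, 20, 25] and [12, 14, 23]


List A: [2, 4, 20, 25]
List B: [12, 14, 23]
Repeatedly compare the front elements and take the smaller:
  2 vs 12 -> take 2
  4 vs 12 -> take 4
  20 vs 12 -> take 12
  20 vs 14 -> take 14
  20 vs 23 -> take 20
  25 vs 23 -> take 23
  B is exhausted; append the rest of A: [25]
Final answer: [2, 4, 12, 14, 20, 23, 25]


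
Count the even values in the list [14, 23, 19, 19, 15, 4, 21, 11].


Check each element:
  14 is even
  23 is odd
  19 is odd
  19 is odd
  15 is odd
  4 is even
  21 is odd
  11 is odd
Evens: [14, 4]
Count of evens = 2
Final answer: 2


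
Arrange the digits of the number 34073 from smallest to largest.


The number 34073 has digits: 3, 4, 0, 7, 3
Sorted: 0, 3, 3, 4, 7
Joining the sorted digits gives the result.
Final answer: 03347


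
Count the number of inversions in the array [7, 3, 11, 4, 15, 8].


For each element, count the later elements that are smaller than it:
  7 (index 0): smaller elements after it = [3, 4] -> 2
  3 (index 1): smaller elements after it = [] -> 0
  11 (index 2): smaller elements after it = [4, 8] -> 2
  4 (index 3): smaller elements after it = [] -> 0
  15 (index 4): smaller elements after it = [8] -> 1
Total inversions = 2 + 0 + 2 + 0 + 1 = 5
Final answer: 5


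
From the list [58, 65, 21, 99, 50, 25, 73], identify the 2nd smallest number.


Sort ascending: [21, 25, 50, 58, 65, 73, 99]
The 2nd element (1-indexed) is at index 1.
Value = 25
Final answer: 25


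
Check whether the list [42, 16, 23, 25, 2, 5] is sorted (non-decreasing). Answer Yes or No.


Check consecutive pairs:
  42 <= 16? False
  16 <= 23? True
  23 <= 25? True
  25 <= 2? False
  2 <= 5? True
2 consecutive pair(s) are out of order, so the list is not sorted.
Final answer: No


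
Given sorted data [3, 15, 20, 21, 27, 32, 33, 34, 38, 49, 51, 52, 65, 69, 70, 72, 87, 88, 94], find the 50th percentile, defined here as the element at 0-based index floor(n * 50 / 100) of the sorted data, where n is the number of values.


The dataset has n = 19 elements.
Index = floor(19 * 50 / 100) = floor(950 / 100) = floor(9.5) = 9
Counting from index 0 in the sorted data, the element at index 9 is 49.
Final answer: 49


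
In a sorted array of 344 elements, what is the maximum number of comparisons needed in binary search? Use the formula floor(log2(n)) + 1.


Binary search halves the search space each step.
Maximum comparisons = floor(log2(344)) + 1
log2(344) = 8.4263
floor(log2(344)) = 8, so 8 + 1 = 9
Final answer: 9


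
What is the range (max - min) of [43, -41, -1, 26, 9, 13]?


Maximum value: 43
Minimum value: -41
Range = 43 - (-41) = 84
Final answer: 84


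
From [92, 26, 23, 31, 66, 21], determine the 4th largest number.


Sort descending: [92, 66, 31, 26, 23, 21]
The 4th element (1-indexed) is at index 3.
Value = 26
Final answer: 26


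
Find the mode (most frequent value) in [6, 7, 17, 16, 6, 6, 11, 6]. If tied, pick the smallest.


Count the frequency of each value:
  6 appears 4 time(s)
  7 appears 1 time(s)
  11 appears 1 time(s)
  16 appears 1 time(s)
  17 appears 1 time(s)
Maximum frequency is 4.
Only 6 reaches that frequency, so it is the mode.
Final answer: 6


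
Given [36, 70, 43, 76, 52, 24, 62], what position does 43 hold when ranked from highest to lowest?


Sort descending: [76, 70, 62, 52, 43, 36, 24]
Find 43 in the sorted list.
43 is at position 5.
Final answer: 5


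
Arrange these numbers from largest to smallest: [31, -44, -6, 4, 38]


Original list: [31, -44, -6, 4, 38]
Repeatedly take the largest remaining element:
  Remaining [31, -44, -6, 4, 38] -> largest is 38
  Remaining [31, -44, -6, 4] -> largest is 31
  Remaining [-44, -6, 4] -> largest is 4
  Remaining [-44, -6] -> largest is -6
  Remaining [-44] -> largest is -44
Collecting the picks in order gives the descending list.
Final answer: [38, 31, 4, -6, -44]


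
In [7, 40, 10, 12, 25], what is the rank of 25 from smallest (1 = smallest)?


Sort ascending: [7, 10, 12, 25, 40]
Find 25 in the sorted list.
25 is at position 4 (1-indexed).
Final answer: 4


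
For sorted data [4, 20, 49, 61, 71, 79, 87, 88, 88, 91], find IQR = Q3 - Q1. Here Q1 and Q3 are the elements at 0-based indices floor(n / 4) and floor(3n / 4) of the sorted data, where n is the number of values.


The data has n = 10 elements.
Q1 index = floor(10 / 4) = floor(2.5) = 2; Q3 index = floor(3 * 10 / 4) = floor(7.5) = 7
Q1 = element at index 2 = 49
Q3 = element at index 7 = 88
IQR = 88 - 49 = 39
Final answer: 39


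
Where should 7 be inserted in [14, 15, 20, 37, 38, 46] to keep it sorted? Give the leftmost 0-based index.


List is sorted: [14, 15, 20, 37, 38, 46]
We need the leftmost position where 7 can be inserted, i.e. the first index whose element is >= 7 (or the end of the list if none is).
Binary search with low=0, high=6 (0-based indices):
  low=0, high=6, mid=3: a[3]=37 >= 7, so high = 3
  low=0, high=3, mid=1: a[1]=15 >= 7, so high = 1
  low=0, high=1, mid=0: a[0]=14 >= 7, so high = 0
Now low = high = 0, so the insertion index is 0.
Final answer: 0


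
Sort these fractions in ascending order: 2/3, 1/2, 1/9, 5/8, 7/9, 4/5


Convert to decimal for comparison:
  2/3 = 0.6667
  1/2 = 0.5
  1/9 = 0.1111
  5/8 = 0.625
  7/9 = 0.7778
  4/5 = 0.8
Decimals in increasing order: 0.1111 < 0.5 < 0.625 < 0.6667 < 0.7778 < 0.8
Writing each back as its fraction gives the sorted order.
Final answer: 1/9, 1/2, 5/8, 2/3, 7/9, 4/5


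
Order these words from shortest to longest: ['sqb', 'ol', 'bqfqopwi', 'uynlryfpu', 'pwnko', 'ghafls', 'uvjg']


Compute lengths:
  'sqb' has length 3
  'ol' has length 2
  'bqfqopwi' has length 8
  'uynlryfpu' has length 9
  'pwnko' has length 5
  'ghafls' has length 6
  'uvjg' has length 4
Lengths in increasing order: 2 < 3 < 4 < 5 < 6 < 8 < 9
Listing the words in that order gives the answer.
Final answer: ['ol', 'sqb', 'uvjg', 'pwnko', 'ghafls', 'bqfqopwi', 'uynlryfpu']


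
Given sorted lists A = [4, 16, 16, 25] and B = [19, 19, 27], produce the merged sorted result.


List A: [4, 16, 16, 25]
List B: [19, 19, 27]
Repeatedly compare the front elements and take the smaller:
  4 vs 19 -> take 4
  16 vs 19 -> take 16
  16 vs 19 -> take 16
  25 vs 19 -> take 19
  25 vs 19 -> take 19
  25 vs 27 -> take 25
  A is exhausted; append the rest of B: [27]
Final answer: [4, 16, 16, 19, 19, 25, 27]


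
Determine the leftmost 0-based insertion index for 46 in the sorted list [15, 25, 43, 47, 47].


List is sorted: [15, 25, 43, 47, 47]
We need the leftmost position where 46 can be inserted, i.e. the first index whose element is >= 46 (or the end of the list if none is).
Binary search with low=0, high=5 (0-based indices):
  low=0, high=5, mid=2: a[2]=43 < 46, so low = 3
  low=3, high=5, mid=4: a[4]=47 >= 46, so high = 4
  low=3, high=4, mid=3: a[3]=47 >= 46, so high = 3
Now low = high = 3, so the insertion index is 3.
Final answer: 3


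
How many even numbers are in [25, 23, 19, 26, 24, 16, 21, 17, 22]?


Check each element:
  25 is odd
  23 is odd
  19 is odd
  26 is even
  24 is even
  16 is even
  21 is odd
  17 is odd
  22 is even
Evens: [26, 24, 16, 22]
Count of evens = 4
Final answer: 4


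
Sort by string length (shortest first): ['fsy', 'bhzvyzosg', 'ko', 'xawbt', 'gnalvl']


Compute lengths:
  'fsy' has length 3
  'bhzvyzosg' has length 9
  'ko' has length 2
  'xawbt' has length 5
  'gnalvl' has length 6
Lengths in increasing order: 2 < 3 < 5 < 6 < 9
Listing the words in that order gives the answer.
Final answer: ['ko', 'fsy', 'xawbt', 'gnalvl', 'bhzvyzosg']


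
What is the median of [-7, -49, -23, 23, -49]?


First, sort the list: [-49, -49, -23, -7, 23]
The list has 5 elements (odd count).
The middle index is 2 (0-based), and the element there is -23.
Final answer: -23


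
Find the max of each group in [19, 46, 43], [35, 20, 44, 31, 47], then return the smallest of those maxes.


Find max of each group:
  Group 1: [19, 46, 43] -> max = 46
  Group 2: [35, 20, 44, 31, 47] -> max = 47
Maxes: [46, 47]
Minimum of maxes = 46
Final answer: 46


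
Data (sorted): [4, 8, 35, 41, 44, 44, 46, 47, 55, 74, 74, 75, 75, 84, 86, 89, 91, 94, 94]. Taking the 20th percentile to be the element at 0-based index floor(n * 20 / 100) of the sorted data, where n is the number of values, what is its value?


The dataset has n = 19 elements.
Index = floor(19 * 20 / 100) = floor(380 / 100) = floor(3.8) = 3
Counting from index 0 in the sorted data, the element at index 3 is 41.
Final answer: 41


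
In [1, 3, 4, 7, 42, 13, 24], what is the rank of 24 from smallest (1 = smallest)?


Sort ascending: [1, 3, 4, 7, 13, 24, 42]
Find 24 in the sorted list.
24 is at position 6 (1-indexed).
Final answer: 6


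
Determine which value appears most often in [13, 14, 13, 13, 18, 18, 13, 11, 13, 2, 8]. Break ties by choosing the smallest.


Count the frequency of each value:
  2 appears 1 time(s)
  8 appears 1 time(s)
  11 appears 1 time(s)
  13 appears 5 time(s)
  14 appears 1 time(s)
  18 appears 2 time(s)
Maximum frequency is 5.
Only 13 reaches that frequency, so it is the mode.
Final answer: 13


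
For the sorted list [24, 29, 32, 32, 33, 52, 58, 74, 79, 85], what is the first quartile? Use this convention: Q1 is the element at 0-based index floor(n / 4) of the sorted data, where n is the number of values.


The list has n = 10 elements.
Q1 index = floor(10 / 4) = floor(2.5) = 2
Counting from index 0 in the sorted data, the element at index 2 is 32.
Final answer: 32


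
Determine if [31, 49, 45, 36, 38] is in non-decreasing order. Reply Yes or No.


Check consecutive pairs:
  31 <= 49? True
  49 <= 45? False
  45 <= 36? False
  36 <= 38? True
2 consecutive pair(s) are out of order, so the list is not sorted.
Final answer: No


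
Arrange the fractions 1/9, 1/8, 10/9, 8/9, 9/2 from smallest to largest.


Convert to decimal for comparison:
  1/9 = 0.1111
  1/8 = 0.125
  10/9 = 1.1111
  8/9 = 0.8889
  9/2 = 4.5
Decimals in increasing order: 0.1111 < 0.125 < 0.8889 < 1.1111 < 4.5
Writing each back as its fraction gives the sorted order.
Final answer: 1/9, 1/8, 8/9, 10/9, 9/2


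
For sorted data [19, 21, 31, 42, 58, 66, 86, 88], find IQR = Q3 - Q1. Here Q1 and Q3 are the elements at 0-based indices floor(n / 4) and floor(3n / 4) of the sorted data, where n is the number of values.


The data has n = 8 elements.
Q1 index = floor(8 / 4) = floor(2) = 2; Q3 index = floor(3 * 8 / 4) = floor(6) = 6
Q1 = element at index 2 = 31
Q3 = element at index 6 = 86
IQR = 86 - 31 = 55
Final answer: 55


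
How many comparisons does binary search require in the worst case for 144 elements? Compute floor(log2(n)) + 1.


Binary search halves the search space each step.
Maximum comparisons = floor(log2(144)) + 1
log2(144) = 7.1699
floor(log2(144)) = 7, so 7 + 1 = 8
Final answer: 8


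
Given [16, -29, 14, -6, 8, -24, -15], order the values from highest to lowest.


Original list: [16, -29, 14, -6, 8, -24, -15]
Repeatedly take the largest remaining element:
  Remaining [16, -29, 14, -6, 8, -24, -15] -> largest is 16
  Remaining [-29, 14, -6, 8, -24, -15] -> largest is 14
  Remaining [-29, -6, 8, -24, -15] -> largest is 8
  Remaining [-29, -6, -24, -15] -> largest is -6
  Remaining [-29, -24, -15] -> largest is -15
  Remaining [-29, -24] -> largest is -24
  Remaining [-29] -> largest is -29
Collecting the picks in order gives the descending list.
Final answer: [16, 14, 8, -6, -15, -24, -29]


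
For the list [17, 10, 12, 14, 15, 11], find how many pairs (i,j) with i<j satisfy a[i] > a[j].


For each element, count the later elements that are smaller than it:
  17 (index 0): smaller elements after it = [10, 12, 14, 15, 11] -> 5
  10 (index 1): smaller elements after it = [] -> 0
  12 (index 2): smaller elements after it = [11] -> 1
  14 (index 3): smaller elements after it = [11] -> 1
  15 (index 4): smaller elements after it = [11] -> 1
Total inversions = 5 + 0 + 1 + 1 + 1 = 8
Final answer: 8


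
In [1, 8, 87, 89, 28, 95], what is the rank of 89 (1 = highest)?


Sort descending: [95, 89, 87, 28, 8, 1]
Find 89 in the sorted list.
89 is at position 2.
Final answer: 2


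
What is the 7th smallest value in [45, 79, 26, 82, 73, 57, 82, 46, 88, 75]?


Sort ascending: [26, 45, 46, 57, 73, 75, 79, 82, 82, 88]
The 7th element (1-indexed) is at index 6.
Value = 79
Final answer: 79
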